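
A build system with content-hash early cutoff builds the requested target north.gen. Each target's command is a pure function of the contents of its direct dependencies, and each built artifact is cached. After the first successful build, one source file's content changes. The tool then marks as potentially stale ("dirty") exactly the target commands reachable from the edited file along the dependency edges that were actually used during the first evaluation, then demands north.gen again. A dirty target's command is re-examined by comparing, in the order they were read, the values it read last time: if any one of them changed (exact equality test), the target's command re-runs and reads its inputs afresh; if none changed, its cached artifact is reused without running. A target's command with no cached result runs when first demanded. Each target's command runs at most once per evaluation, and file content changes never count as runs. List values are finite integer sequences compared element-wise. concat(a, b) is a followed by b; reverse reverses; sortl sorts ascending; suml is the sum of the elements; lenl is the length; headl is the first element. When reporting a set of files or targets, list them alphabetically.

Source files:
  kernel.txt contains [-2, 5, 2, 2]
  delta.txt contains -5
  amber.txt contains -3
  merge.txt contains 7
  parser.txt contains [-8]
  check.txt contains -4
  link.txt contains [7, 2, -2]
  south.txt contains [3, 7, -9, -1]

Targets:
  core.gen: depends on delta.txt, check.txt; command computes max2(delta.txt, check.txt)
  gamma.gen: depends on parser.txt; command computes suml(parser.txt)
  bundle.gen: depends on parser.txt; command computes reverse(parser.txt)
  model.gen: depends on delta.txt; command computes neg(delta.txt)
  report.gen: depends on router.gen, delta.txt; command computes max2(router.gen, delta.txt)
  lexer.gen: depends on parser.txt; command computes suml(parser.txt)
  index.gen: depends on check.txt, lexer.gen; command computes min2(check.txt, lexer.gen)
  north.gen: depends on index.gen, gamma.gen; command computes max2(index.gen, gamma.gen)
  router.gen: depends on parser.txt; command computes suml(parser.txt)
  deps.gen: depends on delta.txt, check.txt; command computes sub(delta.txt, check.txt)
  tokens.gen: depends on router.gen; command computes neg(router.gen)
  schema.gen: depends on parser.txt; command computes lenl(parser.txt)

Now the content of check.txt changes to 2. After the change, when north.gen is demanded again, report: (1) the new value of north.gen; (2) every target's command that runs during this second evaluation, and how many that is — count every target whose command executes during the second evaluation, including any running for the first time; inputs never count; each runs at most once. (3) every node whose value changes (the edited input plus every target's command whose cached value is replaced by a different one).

First evaluation (everything demanded from the output):
  gamma.gen = suml([-8]) = -8
  lexer.gen = suml([-8]) = -8
  index.gen = min2(-4, -8) = -8
  north.gen = max2(-8, -8) = -8

Propagation after the edit:
  index.gen: runs — check.txt -4->2; result -8 (same value as before).
  north.gen: checked — values it read are unchanged (index.gen unchanged, gamma.gen unchanged); reused cached -8 without running.

Key observation: the change is absorbed at index.gen — it re-runs but produces the same value, and the output's value is unchanged.

New value of north.gen: -8.
Target commands that run: index.gen — 1 in total.
Values that change: check.txt.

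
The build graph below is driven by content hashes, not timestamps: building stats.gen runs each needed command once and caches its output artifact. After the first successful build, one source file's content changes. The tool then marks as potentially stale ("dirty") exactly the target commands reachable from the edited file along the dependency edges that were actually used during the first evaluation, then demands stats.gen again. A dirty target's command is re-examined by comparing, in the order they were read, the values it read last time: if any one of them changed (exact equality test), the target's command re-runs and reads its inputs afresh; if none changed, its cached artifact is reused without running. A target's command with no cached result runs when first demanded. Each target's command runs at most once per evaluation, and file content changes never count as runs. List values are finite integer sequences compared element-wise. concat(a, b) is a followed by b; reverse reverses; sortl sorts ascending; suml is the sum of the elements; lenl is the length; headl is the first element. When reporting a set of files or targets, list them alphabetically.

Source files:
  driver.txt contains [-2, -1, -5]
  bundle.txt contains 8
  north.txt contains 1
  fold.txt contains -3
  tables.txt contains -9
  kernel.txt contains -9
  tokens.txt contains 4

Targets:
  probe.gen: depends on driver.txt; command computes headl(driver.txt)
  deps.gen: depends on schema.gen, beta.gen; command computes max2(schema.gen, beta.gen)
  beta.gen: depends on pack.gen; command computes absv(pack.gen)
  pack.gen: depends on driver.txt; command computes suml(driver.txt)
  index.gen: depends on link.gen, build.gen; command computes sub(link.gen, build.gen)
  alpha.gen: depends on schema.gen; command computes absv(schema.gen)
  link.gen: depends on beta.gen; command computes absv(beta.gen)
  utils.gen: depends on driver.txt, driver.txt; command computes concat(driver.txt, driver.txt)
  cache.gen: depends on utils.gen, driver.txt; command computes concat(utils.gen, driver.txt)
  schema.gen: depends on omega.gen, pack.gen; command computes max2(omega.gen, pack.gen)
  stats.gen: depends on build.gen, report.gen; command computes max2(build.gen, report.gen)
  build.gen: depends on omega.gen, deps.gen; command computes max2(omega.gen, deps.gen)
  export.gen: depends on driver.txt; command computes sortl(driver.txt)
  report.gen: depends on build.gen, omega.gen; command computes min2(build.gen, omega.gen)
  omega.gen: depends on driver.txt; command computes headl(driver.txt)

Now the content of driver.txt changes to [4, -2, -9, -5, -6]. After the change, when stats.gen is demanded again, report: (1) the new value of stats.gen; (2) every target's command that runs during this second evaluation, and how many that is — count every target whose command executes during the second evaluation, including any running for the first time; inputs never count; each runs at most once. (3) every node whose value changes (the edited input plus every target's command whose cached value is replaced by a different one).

stats.gen now evaluates to 18.
Run set: beta.gen, build.gen, deps.gen, omega.gen, pack.gen, report.gen, schema.gen, stats.gen (8 run).
Changed values: beta.gen, build.gen, deps.gen, driver.txt, omega.gen, pack.gen, report.gen, schema.gen, stats.gen.

Initial pass — values computed on the first demand:
  omega.gen = headl([-2, -1, -5]) = -2
  pack.gen = suml([-2, -1, -5]) = -8
  beta.gen = absv(-8) = 8
  schema.gen = max2(-2, -8) = -2
  deps.gen = max2(-2, 8) = 8
  build.gen = max2(-2, 8) = 8
  report.gen = min2(8, -2) = -2
  stats.gen = max2(8, -2) = 8

Second demand — change propagation:
  omega.gen: re-runs because driver.txt [-2, -1, -5]->[4, -2, -9, -5, -6]; new result 4.
  pack.gen: re-runs because driver.txt [-2, -1, -5]->[4, -2, -9, -5, -6]; new result -18.
  beta.gen: re-runs because pack.gen -8->-18; new result 18.
  schema.gen: re-runs because omega.gen -2->4; pack.gen -8->-18; new result 4.
  deps.gen: re-runs because schema.gen -2->4; beta.gen 8->18; new result 18.
  build.gen: re-runs because omega.gen -2->4; deps.gen 8->18; new result 18.
  report.gen: re-runs because build.gen 8->18; omega.gen -2->4; new result 4.
  stats.gen: re-runs because build.gen 8->18; report.gen -2->4; new result 18.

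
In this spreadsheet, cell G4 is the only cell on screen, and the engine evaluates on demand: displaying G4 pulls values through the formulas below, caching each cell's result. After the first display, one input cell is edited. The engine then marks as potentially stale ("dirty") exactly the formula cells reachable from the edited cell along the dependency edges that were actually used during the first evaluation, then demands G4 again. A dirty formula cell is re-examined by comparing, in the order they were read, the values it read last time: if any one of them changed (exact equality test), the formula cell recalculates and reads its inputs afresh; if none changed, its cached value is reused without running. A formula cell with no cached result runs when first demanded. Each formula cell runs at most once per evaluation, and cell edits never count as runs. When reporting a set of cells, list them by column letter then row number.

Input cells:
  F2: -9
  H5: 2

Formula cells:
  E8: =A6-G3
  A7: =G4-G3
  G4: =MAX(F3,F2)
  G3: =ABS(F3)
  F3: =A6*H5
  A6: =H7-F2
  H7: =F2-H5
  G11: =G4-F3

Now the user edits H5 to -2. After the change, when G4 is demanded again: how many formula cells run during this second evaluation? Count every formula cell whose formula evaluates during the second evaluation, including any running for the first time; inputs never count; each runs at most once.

Initial pass — values computed on the first demand:
  H7 = -9 - 2 = -11
  A6 = -11 - -9 = -2
  F3 = -2 * 2 = -4
  G4 = MAX(-4, -9) = -4

Second demand — change propagation:
  H7: re-runs because H5 2->-2; new result -7.
  A6: re-runs because H7 -11->-7; new result 2.
  F3: re-runs because A6 -2->2; H5 2->-2; new result -4 (unchanged).
  G4: re-examined; everything it read last time is the same (F3 unchanged, F2 unchanged) — cache -4 kept, no run.

The important point: F3 recomputes to an identical value, and the output ends up unchanged.

Run set: A6, F3, H7 (3 run).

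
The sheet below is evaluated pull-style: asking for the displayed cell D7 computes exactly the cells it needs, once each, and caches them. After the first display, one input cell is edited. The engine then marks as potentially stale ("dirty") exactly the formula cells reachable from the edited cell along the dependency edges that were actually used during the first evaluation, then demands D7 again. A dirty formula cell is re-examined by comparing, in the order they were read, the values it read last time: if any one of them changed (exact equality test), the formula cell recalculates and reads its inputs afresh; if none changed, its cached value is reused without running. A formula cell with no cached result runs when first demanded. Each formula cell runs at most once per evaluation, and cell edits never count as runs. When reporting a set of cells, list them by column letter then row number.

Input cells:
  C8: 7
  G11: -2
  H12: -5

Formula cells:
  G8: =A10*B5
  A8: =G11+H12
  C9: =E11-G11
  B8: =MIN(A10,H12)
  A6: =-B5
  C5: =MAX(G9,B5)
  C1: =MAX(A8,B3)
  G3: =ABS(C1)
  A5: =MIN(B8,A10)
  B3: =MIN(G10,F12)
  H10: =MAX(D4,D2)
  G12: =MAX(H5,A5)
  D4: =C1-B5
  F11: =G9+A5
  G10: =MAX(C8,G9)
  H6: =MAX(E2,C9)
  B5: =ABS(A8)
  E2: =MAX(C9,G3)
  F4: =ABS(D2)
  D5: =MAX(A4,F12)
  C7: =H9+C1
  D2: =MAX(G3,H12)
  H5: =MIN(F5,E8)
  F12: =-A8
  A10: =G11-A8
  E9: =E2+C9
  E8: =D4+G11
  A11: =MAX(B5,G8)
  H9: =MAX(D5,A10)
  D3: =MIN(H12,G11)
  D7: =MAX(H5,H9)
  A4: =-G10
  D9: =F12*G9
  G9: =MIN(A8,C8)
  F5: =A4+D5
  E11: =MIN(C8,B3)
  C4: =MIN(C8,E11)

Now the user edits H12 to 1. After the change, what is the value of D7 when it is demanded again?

Demanding D7 again yields 1.
Note where the cutoff bites: A4 is checked, finds nothing changed, and keeps its cache.

First demand of the output computes:
  A8 = -2 + -5 = -7
  A10 = -2 - -7 = 5
  B5 = ABS(-7) = 7
  F12 = -(-7) = 7
  G9 = MIN(-7, 7) = -7
  G10 = MAX(7, -7) = 7
  A4 = -(7) = -7
  B3 = MIN(7, 7) = 7
  C1 = MAX(-7, 7) = 7
  D4 = 7 - 7 = 0
  D5 = MAX(-7, 7) = 7
  E8 = 0 + -2 = -2
  F5 = -7 + 7 = 0
  H5 = MIN(0, -2) = -2
  H9 = MAX(7, 5) = 7
  D7 = MAX(-2, 7) = 7

After the edit, cleaning proceeds:
  A8: a read changed (H12 -5->1) — executes, giving -1.
  A10: a read changed (A8 -7->-1) — executes, giving -1.
  B5: a read changed (A8 -7->-1) — executes, giving 1.
  F12: a read changed (A8 -7->-1) — executes, giving 1.
  G9: a read changed (A8 -7->-1) — executes, giving -1.
  G10: a read changed (G9 -7->-1) — executes, giving 7 — identical to its old value.
  A4: dirty, but its reads are unchanged (G10 unchanged); cached -7 stands.
  B3: a read changed (F12 7->1) — executes, giving 1.
  C1: a read changed (A8 -7->-1; B3 7->1) — executes, giving 1.
  D4: a read changed (C1 7->1; B5 7->1) — executes, giving 0 — identical to its old value.
  D5: a read changed (F12 7->1) — executes, giving 1.
  E8: dirty, but its reads are unchanged (D4 unchanged, G11 unchanged); cached -2 stands.
  F5: a read changed (D5 7->1) — executes, giving -6.
  H5: a read changed (F5 0->-6) — executes, giving -6.
  H9: a read changed (D5 7->1; A10 5->-1) — executes, giving 1.
  D7: a read changed (H5 -2->-6; H9 7->1) — executes, giving 1.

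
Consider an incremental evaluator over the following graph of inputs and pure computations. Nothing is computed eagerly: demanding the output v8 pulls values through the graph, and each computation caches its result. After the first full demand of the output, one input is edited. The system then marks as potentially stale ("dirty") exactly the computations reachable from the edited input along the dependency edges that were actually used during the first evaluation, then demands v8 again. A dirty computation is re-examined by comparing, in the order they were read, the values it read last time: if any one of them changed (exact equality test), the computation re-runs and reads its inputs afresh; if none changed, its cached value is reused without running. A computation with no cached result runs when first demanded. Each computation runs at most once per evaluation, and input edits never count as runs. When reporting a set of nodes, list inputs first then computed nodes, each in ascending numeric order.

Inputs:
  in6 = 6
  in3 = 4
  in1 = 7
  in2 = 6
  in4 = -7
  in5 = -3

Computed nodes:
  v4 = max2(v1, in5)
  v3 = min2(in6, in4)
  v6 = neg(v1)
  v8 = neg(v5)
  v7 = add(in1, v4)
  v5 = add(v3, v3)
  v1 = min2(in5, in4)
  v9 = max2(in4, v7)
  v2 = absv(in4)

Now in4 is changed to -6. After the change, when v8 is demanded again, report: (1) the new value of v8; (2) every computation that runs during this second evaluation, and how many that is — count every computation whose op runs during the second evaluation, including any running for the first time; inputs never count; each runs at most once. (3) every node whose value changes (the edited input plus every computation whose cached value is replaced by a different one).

Initial pass — values computed on the first demand:
  v3 = min2(6, -7) = -7
  v5 = add(-7, -7) = -14
  v8 = neg(-14) = 14

Second demand — change propagation:
  v3: re-runs because in4 -7->-6; new result -6.
  v5: re-runs because v3 -7->-6; v3 -7->-6; new result -12.
  v8: re-runs because v5 -14->-12; new result 12.

v8 now evaluates to 12.
Run set: v3, v5, v8 (3 run).
Changed values: in4, v3, v5, v8.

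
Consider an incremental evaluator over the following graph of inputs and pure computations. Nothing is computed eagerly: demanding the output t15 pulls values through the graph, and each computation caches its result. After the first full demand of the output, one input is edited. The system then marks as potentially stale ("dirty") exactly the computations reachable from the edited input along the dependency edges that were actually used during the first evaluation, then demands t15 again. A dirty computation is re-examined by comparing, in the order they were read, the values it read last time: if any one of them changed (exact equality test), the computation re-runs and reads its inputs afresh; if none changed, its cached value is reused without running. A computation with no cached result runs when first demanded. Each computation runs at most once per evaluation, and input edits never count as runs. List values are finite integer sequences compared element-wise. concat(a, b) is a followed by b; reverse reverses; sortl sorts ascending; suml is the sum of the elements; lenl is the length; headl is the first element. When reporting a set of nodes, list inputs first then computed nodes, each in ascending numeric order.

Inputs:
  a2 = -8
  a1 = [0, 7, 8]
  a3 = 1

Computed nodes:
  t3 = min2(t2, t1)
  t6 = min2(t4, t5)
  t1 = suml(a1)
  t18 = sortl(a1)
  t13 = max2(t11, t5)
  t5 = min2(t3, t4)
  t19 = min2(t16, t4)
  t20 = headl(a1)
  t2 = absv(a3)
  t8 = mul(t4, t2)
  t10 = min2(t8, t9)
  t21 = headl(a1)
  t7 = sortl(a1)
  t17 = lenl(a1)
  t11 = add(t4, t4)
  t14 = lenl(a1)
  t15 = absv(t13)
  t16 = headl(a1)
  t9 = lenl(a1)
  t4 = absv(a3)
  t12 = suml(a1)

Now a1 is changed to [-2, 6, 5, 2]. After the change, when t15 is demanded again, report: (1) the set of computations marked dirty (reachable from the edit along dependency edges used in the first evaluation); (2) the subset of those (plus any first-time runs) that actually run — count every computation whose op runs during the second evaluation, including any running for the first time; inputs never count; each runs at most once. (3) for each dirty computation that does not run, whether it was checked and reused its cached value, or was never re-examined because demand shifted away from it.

Initial pass — values computed on the first demand:
  t1 = suml([0, 7, 8]) = 15
  t2 = absv(1) = 1
  t3 = min2(1, 15) = 1
  t4 = absv(1) = 1
  t5 = min2(1, 1) = 1
  t11 = add(1, 1) = 2
  t13 = max2(2, 1) = 2
  t15 = absv(2) = 2

Second demand — change propagation:
  t1: re-runs because a1 [0, 7, 8]->[-2, 6, 5, 2]; new result 11.
  t3: re-runs because t1 15->11; new result 1 (unchanged).
  t5: re-examined; everything it read last time is the same (t3 unchanged, t4 unchanged) — cache 1 kept, no run.
  t13: re-examined; everything it read last time is the same (t11 unchanged, t5 unchanged) — cache 2 kept, no run.
  t15: re-examined; everything it read last time is the same (t13 unchanged) — cache 2 kept, no run.

The important point: t3 recomputes to an identical value, and the output ends up unchanged.

Dirty set: t1, t3, t5, t13, t15.
Run set: t1, t3 (2 run).
Re-examined without running (cache reused): t5, t13, t15.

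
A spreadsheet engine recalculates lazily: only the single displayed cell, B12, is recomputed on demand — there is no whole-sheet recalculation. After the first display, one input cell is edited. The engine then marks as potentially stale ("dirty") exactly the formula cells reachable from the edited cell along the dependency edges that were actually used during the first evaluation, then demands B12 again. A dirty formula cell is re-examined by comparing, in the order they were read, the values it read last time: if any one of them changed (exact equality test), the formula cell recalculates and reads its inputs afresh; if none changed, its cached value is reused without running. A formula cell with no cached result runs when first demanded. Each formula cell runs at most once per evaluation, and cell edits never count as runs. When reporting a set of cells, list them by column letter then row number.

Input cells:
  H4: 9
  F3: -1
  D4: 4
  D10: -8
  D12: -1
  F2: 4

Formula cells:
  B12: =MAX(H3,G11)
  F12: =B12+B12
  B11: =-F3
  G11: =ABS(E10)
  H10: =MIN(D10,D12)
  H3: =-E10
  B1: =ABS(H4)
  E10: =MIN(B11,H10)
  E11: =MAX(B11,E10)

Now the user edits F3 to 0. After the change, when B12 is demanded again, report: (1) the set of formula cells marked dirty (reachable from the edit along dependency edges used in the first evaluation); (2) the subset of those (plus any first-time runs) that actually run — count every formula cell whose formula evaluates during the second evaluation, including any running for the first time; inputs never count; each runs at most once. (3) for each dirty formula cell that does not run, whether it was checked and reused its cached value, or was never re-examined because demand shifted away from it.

First evaluation (everything demanded from the output):
  B11 = -(-1) = 1
  H10 = MIN(-8, -1) = -8
  E10 = MIN(1, -8) = -8
  G11 = ABS(-8) = 8
  H3 = -(-8) = 8
  B12 = MAX(8, 8) = 8

Propagation after the edit:
  B11: runs — F3 -1->0; result 0.
  E10: runs — B11 1->0; result -8 (same value as before).
  G11: checked — values it read are unchanged (E10 unchanged); reused cached 8 without running.
  H3: checked — values it read are unchanged (E10 unchanged); reused cached 8 without running.
  B12: checked — values it read are unchanged (H3 unchanged, G11 unchanged); reused cached 8 without running.

Key observation: the change is absorbed at E10 — it re-runs but produces the same value, and the output's value is unchanged.

Marked dirty: B11, B12, E10, G11, H3.
Formula cells that run: B11, E10 — 2 in total.
Checked but reused from cache: B12, G11, H3.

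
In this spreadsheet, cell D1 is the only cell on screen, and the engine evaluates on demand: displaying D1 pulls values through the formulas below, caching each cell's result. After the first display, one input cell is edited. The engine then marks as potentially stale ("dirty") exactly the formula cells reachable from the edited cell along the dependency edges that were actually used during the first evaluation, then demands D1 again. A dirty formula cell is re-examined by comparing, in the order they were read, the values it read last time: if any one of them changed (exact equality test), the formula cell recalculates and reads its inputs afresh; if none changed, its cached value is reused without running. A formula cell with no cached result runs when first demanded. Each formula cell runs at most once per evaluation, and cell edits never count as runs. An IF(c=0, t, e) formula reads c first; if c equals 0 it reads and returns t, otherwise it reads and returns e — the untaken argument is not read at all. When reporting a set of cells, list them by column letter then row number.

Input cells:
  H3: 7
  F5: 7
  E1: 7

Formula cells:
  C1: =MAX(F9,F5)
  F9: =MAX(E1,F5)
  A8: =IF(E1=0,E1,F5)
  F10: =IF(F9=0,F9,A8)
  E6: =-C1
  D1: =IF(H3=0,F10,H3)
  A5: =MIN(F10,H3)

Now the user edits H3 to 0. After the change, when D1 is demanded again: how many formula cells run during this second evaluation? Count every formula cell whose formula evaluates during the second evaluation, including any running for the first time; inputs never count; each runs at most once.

Initial pass — values computed on the first demand:
  D1 = IF(H3=0: H3=7 -> else branch H3) = 7

Second demand — change propagation:
  A8: newly demanded (no cache) — executes and yields 7.
  F9: newly demanded (no cache) — executes and yields 7.
  F10: newly demanded (no cache) — executes and yields 7.
  D1: re-runs because H3 7->0; H3 7->0; new result 7 (unchanged).

The important point: the flipped condition pulls in fresh nodes; A8, F9, F10 run for the first time.

Run set: A8, D1, F9, F10 (4 run).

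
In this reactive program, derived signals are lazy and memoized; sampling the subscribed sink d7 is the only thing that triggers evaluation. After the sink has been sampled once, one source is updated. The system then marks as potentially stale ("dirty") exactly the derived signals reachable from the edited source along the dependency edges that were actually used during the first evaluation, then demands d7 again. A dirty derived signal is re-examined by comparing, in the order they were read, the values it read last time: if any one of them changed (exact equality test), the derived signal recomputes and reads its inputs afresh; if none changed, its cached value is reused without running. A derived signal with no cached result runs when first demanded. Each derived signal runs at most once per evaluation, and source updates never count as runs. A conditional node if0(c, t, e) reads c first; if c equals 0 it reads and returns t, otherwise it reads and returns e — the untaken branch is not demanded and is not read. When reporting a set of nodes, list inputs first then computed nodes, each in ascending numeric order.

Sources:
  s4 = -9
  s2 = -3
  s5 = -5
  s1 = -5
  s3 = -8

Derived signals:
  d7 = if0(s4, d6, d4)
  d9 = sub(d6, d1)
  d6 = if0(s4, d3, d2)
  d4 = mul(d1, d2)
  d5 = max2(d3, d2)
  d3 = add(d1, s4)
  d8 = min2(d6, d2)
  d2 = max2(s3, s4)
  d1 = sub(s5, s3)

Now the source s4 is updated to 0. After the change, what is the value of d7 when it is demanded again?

First demand of the output computes:
  d1 = sub(-5, -8) = 3
  d2 = max2(-8, -9) = -8
  d4 = mul(3, -8) = -24
  d7 = if0(s4=-9 -> else branch d4) = -24

After the edit, cleaning proceeds:
  d2: stays stale; no demand reaches it after the flip.
  d3: had never run; runs now, result 3.
  d4: stays stale; no demand reaches it after the flip.
  d6: had never run; runs now, result 3.
  d7: a read changed (s4 -9->0) — executes, giving 3.

Note the branch switch — demand abandons d2, d4, which are never re-examined.

Demanding d7 again yields 3.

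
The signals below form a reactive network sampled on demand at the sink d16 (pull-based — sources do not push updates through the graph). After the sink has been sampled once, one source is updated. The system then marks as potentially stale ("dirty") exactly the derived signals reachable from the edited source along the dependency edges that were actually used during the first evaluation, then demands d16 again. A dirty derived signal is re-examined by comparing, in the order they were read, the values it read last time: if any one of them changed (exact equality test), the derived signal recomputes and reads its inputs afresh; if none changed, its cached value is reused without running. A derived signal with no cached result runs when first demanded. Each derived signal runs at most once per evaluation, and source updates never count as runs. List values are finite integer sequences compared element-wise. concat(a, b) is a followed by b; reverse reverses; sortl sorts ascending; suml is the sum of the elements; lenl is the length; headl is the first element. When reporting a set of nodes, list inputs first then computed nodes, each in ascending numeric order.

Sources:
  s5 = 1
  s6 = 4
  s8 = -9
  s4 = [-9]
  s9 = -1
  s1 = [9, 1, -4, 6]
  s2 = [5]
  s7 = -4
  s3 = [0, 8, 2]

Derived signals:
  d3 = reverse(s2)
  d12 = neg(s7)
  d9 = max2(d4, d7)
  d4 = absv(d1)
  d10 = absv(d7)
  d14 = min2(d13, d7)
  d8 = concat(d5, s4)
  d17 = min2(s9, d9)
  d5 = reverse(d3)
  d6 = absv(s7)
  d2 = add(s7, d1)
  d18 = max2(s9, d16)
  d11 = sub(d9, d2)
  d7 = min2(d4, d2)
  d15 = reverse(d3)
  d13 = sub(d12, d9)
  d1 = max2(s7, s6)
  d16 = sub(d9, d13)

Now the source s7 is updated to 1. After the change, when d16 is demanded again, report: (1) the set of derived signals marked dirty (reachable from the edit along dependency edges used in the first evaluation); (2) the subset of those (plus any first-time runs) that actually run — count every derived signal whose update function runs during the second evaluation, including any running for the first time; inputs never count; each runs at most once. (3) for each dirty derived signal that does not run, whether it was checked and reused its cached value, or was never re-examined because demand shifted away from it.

Dirty set: d1, d2, d4, d7, d9, d12, d13, d16.
Run set: d1, d2, d7, d9, d12, d13, d16 (7 run).
Re-examined without running (cache reused): d4.
The important point: at d4 every value read last time is unchanged, so the dirty flag clears without a run.

Initial pass — values computed on the first demand:
  d1 = max2(-4, 4) = 4
  d2 = add(-4, 4) = 0
  d4 = absv(4) = 4
  d7 = min2(4, 0) = 0
  d9 = max2(4, 0) = 4
  d12 = neg(-4) = 4
  d13 = sub(4, 4) = 0
  d16 = sub(4, 0) = 4

Second demand — change propagation:
  d1: re-runs because s7 -4->1; new result 4 (unchanged).
  d2: re-runs because s7 -4->1; new result 5.
  d4: re-examined; everything it read last time is the same (d1 unchanged) — cache 4 kept, no run.
  d7: re-runs because d2 0->5; new result 4.
  d9: re-runs because d7 0->4; new result 4 (unchanged).
  d12: re-runs because s7 -4->1; new result -1.
  d13: re-runs because d12 4->-1; new result -5.
  d16: re-runs because d13 0->-5; new result 9.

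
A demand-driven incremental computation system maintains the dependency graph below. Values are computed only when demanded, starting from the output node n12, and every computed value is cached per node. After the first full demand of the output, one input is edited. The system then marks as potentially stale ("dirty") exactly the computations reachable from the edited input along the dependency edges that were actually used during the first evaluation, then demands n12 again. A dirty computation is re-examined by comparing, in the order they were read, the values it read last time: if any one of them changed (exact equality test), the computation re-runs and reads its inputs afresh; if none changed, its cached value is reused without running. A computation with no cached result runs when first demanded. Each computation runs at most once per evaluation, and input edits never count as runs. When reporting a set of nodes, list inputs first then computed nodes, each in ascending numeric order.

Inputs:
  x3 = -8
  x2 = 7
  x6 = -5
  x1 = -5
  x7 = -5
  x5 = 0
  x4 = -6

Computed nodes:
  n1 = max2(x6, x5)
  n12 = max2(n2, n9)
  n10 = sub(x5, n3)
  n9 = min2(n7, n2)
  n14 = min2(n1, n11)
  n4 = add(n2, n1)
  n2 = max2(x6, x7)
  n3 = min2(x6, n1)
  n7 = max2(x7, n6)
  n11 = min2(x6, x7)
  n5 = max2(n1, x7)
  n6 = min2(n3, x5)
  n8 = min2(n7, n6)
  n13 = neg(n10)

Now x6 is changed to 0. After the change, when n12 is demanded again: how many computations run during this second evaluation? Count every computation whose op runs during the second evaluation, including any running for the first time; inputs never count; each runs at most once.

Computations that run: n1, n2, n3, n6, n7, n9, n12 — 7 in total.

First evaluation (everything demanded from the output):
  n1 = max2(-5, 0) = 0
  n2 = max2(-5, -5) = -5
  n3 = min2(-5, 0) = -5
  n6 = min2(-5, 0) = -5
  n7 = max2(-5, -5) = -5
  n9 = min2(-5, -5) = -5
  n12 = max2(-5, -5) = -5

Propagation after the edit:
  n1: runs — x6 -5->0; result 0 (same value as before).
  n2: runs — x6 -5->0; result 0.
  n3: runs — x6 -5->0; result 0.
  n6: runs — n3 -5->0; result 0.
  n7: runs — n6 -5->0; result 0.
  n9: runs — n7 -5->0; n2 -5->0; result 0.
  n12: runs — n2 -5->0; n9 -5->0; result 0.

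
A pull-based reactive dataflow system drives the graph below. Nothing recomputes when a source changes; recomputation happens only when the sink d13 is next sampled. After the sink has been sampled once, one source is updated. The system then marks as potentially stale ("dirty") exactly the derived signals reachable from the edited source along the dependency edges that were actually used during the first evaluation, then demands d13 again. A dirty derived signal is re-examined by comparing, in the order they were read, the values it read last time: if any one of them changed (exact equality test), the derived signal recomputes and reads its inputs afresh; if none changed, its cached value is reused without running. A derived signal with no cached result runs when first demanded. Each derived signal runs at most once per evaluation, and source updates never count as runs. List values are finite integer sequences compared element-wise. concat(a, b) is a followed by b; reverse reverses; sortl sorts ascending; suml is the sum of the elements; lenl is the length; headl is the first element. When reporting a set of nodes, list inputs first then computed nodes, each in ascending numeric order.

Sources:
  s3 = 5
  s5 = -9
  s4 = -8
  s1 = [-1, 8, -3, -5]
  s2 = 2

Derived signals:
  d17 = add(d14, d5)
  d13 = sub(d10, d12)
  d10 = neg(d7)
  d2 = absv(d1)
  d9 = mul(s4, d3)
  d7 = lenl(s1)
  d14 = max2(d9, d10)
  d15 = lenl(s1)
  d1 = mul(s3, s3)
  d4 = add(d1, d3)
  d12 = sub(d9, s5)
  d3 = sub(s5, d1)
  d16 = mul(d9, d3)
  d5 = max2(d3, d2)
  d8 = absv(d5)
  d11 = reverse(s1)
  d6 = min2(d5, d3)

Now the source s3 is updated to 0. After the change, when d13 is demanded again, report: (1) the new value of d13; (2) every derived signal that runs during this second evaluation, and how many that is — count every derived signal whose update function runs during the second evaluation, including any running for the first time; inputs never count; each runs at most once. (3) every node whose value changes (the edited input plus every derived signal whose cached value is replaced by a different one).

First evaluation (everything demanded from the output):
  d1 = mul(5, 5) = 25
  d3 = sub(-9, 25) = -34
  d7 = lenl([-1, 8, -3, -5]) = 4
  d9 = mul(-8, -34) = 272
  d10 = neg(4) = -4
  d12 = sub(272, -9) = 281
  d13 = sub(-4, 281) = -285

Propagation after the edit:
  d1: runs — s3 5->0; s3 5->0; result 0.
  d3: runs — d1 25->0; result -9.
  d9: runs — d3 -34->-9; result 72.
  d12: runs — d9 272->72; result 81.
  d13: runs — d12 281->81; result -85.

New value of d13: -85.
Derived signals that run: d1, d3, d9, d12, d13 — 5 in total.
Values that change: s3, d1, d3, d9, d12, d13.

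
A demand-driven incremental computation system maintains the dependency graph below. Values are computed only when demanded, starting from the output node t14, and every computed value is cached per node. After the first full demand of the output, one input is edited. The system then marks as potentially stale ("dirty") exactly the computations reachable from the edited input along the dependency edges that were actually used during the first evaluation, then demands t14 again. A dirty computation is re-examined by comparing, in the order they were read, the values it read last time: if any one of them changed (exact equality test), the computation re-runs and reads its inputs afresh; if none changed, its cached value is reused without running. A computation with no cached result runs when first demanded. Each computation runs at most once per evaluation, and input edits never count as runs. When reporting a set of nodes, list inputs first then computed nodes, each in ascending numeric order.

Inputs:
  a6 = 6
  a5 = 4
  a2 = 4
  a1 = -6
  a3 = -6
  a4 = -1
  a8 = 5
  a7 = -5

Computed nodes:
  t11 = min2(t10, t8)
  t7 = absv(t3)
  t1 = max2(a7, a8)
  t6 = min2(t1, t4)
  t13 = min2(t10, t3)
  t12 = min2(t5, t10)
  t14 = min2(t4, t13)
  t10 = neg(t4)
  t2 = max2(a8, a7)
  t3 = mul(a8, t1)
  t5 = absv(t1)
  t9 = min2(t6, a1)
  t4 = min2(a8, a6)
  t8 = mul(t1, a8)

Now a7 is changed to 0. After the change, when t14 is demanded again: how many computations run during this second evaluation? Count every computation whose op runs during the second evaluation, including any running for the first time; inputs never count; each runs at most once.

Computations that run: t1 — 1 in total.
Key observation: the change is absorbed at t1 — it re-runs but produces the same value, and the output's value is unchanged.

First evaluation (everything demanded from the output):
  t1 = max2(-5, 5) = 5
  t3 = mul(5, 5) = 25
  t4 = min2(5, 6) = 5
  t10 = neg(5) = -5
  t13 = min2(-5, 25) = -5
  t14 = min2(5, -5) = -5

Propagation after the edit:
  t1: runs — a7 -5->0; result 5 (same value as before).
  t3: checked — values it read are unchanged (a8 unchanged, t1 unchanged); reused cached 25 without running.
  t13: checked — values it read are unchanged (t10 unchanged, t3 unchanged); reused cached -5 without running.
  t14: checked — values it read are unchanged (t4 unchanged, t13 unchanged); reused cached -5 without running.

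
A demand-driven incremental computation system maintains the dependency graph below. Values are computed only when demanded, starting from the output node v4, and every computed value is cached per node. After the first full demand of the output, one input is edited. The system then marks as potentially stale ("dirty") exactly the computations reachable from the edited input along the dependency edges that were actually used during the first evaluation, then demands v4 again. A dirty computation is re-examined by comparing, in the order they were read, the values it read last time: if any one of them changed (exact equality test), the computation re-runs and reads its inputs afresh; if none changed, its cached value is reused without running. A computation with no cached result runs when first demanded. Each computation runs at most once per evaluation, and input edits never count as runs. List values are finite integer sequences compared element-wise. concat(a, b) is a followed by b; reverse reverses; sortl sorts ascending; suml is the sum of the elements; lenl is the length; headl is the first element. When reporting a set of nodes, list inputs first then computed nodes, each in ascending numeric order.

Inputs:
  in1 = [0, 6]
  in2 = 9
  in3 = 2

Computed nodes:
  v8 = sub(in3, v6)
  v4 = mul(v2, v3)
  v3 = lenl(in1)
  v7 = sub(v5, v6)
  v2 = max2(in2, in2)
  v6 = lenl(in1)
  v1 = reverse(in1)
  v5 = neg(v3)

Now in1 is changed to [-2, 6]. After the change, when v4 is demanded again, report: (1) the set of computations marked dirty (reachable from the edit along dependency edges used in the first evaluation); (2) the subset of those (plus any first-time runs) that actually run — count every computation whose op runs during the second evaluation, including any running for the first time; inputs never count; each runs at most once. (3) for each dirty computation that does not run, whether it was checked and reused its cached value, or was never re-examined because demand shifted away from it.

First evaluation (everything demanded from the output):
  v2 = max2(9, 9) = 9
  v3 = lenl([0, 6]) = 2
  v4 = mul(9, 2) = 18

Propagation after the edit:
  v3: runs — in1 [0, 6]->[-2, 6]; result 2 (same value as before).
  v4: checked — values it read are unchanged (v2 unchanged, v3 unchanged); reused cached 18 without running.

Key observation: the change is absorbed at v3 — it re-runs but produces the same value, and the output's value is unchanged.

Marked dirty: v3, v4.
Computations that run: v3 — 1 in total.
Checked but reused from cache: v4.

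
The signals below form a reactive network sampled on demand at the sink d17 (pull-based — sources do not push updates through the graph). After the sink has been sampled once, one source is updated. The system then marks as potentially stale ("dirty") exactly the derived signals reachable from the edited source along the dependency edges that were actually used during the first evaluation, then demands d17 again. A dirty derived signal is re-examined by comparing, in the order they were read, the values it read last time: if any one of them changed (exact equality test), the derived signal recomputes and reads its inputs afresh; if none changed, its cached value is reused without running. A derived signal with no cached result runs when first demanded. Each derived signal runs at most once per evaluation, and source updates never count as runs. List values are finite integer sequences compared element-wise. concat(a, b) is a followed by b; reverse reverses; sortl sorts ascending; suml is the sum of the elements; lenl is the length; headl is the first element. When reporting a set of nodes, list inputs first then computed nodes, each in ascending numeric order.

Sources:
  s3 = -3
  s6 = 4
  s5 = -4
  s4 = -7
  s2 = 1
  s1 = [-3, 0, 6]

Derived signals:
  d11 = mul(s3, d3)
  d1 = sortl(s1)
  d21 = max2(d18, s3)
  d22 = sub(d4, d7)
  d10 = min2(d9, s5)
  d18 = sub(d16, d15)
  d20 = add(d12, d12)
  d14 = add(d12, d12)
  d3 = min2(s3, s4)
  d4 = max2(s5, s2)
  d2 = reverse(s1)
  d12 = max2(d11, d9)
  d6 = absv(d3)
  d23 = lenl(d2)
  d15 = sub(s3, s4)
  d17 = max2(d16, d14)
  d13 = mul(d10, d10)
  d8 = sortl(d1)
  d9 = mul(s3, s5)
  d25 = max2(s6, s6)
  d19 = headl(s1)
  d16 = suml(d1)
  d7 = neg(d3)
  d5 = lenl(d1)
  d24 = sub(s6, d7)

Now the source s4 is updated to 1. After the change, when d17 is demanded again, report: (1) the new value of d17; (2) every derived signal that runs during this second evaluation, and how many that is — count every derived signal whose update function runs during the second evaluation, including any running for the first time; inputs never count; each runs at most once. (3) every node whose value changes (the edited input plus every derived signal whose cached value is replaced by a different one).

d17 now evaluates to 24.
Run set: d3, d11, d12, d14, d17 (5 run).
Changed values: s4, d3, d11, d12, d14, d17.

Initial pass — values computed on the first demand:
  d1 = sortl([-3, 0, 6]) = [-3, 0, 6]
  d3 = min2(-3, -7) = -7
  d9 = mul(-3, -4) = 12
  d11 = mul(-3, -7) = 21
  d12 = max2(21, 12) = 21
  d14 = add(21, 21) = 42
  d16 = suml([-3, 0, 6]) = 3
  d17 = max2(3, 42) = 42

Second demand — change propagation:
  d3: re-runs because s4 -7->1; new result -3.
  d11: re-runs because d3 -7->-3; new result 9.
  d12: re-runs because d11 21->9; new result 12.
  d14: re-runs because d12 21->12; d12 21->12; new result 24.
  d17: re-runs because d14 42->24; new result 24.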